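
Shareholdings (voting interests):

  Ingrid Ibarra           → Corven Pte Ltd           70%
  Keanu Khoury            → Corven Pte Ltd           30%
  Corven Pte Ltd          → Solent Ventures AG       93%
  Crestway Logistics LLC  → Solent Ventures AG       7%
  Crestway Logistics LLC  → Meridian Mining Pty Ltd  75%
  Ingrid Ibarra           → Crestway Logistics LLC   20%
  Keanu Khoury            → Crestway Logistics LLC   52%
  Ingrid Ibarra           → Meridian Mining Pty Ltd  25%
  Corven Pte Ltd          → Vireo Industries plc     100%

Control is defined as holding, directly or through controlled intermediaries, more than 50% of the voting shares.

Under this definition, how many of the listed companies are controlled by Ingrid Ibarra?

Ingrid holds 70% of Corven, so Ingrid controls Corven.
Corven holds 93% of Solent, so Ingrid controls Solent.
Corven holds 100% of Vireo, so Ingrid controls Vireo.
No other company's threshold is met.
Ingrid controls 3 companies.

3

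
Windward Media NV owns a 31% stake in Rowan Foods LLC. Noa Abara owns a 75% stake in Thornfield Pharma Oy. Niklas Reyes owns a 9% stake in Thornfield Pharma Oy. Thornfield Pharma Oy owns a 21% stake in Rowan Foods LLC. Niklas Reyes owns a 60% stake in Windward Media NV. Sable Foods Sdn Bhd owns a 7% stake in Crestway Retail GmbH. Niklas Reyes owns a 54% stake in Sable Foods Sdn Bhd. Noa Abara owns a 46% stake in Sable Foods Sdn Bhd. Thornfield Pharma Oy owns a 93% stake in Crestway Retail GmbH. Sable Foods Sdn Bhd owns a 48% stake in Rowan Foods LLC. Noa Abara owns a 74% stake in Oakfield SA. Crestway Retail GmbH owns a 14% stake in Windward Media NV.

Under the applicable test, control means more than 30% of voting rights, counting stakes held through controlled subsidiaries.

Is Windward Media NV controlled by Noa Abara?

Noa holds 75% of Thornfield, so Noa controls Thornfield.
Noa holds 46% of Sable, so Noa controls Sable.
Thornfield and Sable together hold 93% + 7% = 100% of Crestway, so Noa controls Crestway.
Noa holds 74% of Oakfield, so Noa controls Oakfield.
Thornfield and Sable together hold 21% + 48% = 69% of Rowan, so Noa controls Rowan.
In Windward, Noa's side holds only 14%, not > 30%.
So Noa does not control Windward.

No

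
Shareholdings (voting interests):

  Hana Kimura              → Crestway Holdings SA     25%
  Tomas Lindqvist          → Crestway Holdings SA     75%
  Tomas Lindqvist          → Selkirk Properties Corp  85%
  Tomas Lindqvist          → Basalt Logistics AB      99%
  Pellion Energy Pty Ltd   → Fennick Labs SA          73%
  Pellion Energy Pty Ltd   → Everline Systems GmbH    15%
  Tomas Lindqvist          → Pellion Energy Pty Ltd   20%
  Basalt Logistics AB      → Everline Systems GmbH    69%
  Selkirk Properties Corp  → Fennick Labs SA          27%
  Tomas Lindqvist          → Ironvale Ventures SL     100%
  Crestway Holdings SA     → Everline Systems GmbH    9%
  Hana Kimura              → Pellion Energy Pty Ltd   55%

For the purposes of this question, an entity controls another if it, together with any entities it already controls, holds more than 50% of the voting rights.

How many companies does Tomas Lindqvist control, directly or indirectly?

Tomas holds 99% of Basalt, so Tomas controls Basalt.
Tomas holds 75% of Crestway, so Tomas controls Crestway.
Tomas holds 85% of Selkirk, so Tomas controls Selkirk.
Tomas holds 100% of Ironvale, so Tomas controls Ironvale.
Basalt and Crestway together hold 69% + 9% = 78% of Everline, so Tomas controls Everline.
No other company's threshold is met.
Tomas controls 5 companies.

5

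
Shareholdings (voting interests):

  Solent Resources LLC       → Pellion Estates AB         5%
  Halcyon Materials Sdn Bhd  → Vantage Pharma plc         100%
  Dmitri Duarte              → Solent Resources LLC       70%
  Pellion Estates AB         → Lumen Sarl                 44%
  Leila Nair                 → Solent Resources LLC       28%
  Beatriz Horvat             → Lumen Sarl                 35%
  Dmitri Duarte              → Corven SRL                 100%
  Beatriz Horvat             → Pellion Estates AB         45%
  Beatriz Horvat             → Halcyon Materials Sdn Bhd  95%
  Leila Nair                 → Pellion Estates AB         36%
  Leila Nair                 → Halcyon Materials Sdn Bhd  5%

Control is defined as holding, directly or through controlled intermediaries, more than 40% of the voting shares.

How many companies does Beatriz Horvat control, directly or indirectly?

4

Beatriz holds 95% of Halcyon, so Beatriz controls Halcyon.
Beatriz holds 45% of Pellion, so Beatriz controls Pellion.
Halcyon holds 100% of Vantage, so Beatriz controls Vantage.
Beatriz and Pellion together hold 35% + 44% = 79% of Lumen, so Beatriz controls Lumen.
No other company's threshold is met.
Beatriz controls 4 companies.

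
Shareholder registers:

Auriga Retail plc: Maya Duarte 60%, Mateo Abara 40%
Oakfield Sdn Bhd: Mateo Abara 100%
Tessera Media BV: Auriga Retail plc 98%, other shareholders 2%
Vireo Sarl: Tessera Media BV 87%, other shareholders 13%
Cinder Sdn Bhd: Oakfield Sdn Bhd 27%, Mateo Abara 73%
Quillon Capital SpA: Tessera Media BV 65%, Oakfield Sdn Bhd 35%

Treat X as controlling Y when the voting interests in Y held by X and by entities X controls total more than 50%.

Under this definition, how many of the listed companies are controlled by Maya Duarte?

4

Maya holds 60% of Auriga, so Maya controls Auriga.
Auriga holds 98% of Tessera, so Maya controls Tessera.
Tessera holds 87% of Vireo, so Maya controls Vireo.
Tessera holds 65% of Quillon, so Maya controls Quillon.
No other company's threshold is met.
Maya controls 4 companies.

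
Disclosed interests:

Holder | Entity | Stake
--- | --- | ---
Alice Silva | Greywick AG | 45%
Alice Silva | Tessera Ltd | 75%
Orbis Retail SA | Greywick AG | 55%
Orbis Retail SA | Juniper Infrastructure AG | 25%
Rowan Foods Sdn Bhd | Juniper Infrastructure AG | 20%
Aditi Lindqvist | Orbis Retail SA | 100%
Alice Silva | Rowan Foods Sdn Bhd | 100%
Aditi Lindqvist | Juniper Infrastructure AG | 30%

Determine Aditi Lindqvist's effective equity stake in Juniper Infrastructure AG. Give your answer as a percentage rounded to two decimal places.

Aditi reaches Juniper along 2 paths.
Direct stake: 30% = 30%.
Via Orbis: 100% × 25% = 25%.
Total: 30% + 25% = 55%.
Rounded: 55.00%.

55.00%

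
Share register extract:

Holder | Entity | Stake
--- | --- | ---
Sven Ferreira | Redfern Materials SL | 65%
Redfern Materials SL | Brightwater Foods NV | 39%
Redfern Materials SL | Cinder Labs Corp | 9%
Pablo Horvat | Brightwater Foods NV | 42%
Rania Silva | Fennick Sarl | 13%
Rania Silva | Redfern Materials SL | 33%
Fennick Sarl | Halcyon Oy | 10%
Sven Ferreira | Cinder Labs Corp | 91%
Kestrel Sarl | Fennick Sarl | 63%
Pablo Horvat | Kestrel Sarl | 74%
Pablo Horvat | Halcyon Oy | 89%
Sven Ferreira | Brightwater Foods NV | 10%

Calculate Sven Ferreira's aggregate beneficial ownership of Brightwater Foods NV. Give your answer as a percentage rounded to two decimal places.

35.35%

Sven reaches Brightwater along 2 paths.
Via Redfern: 65% × 39% = 25.35%.
Direct stake: 10% = 10%.
Total: 25.35% + 10% = 35.35%.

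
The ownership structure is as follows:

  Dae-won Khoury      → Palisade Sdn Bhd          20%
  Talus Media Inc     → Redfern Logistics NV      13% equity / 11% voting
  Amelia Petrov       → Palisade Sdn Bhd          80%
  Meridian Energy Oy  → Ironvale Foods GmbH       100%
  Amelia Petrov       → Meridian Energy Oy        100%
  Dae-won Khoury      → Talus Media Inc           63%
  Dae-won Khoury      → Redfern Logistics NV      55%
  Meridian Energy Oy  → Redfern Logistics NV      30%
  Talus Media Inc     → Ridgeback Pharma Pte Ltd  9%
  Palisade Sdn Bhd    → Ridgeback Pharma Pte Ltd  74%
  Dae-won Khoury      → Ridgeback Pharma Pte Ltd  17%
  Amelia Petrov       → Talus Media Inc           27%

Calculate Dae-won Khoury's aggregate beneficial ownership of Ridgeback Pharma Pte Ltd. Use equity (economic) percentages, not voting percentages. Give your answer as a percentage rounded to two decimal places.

37.47%

Dae-won reaches Ridgeback along 3 paths.
Via Palisade: 20% × 74% = 14.8%.
Via Talus: 63% × 9% = 5.67%.
Direct stake: 17% = 17%.
Total: 14.8% + 5.67% + 17% = 37.47%.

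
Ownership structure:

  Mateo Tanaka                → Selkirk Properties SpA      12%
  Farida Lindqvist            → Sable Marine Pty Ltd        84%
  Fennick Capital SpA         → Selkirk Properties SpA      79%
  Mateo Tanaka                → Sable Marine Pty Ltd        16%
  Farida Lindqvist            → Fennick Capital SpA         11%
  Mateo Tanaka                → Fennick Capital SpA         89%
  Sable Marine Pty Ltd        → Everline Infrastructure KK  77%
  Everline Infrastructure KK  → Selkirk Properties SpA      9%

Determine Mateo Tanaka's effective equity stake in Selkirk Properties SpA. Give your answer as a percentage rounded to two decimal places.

83.42%

Mateo reaches Selkirk along 3 paths.
Direct stake: 12% = 12%.
Via Fennick: 89% × 79% = 70.31%.
Via Sable → Everline: 16% × 77% × 9% = 1.1088%.
Total: 12% + 70.31% + 1.1088% = 83.4188%.
Rounded: 83.42%.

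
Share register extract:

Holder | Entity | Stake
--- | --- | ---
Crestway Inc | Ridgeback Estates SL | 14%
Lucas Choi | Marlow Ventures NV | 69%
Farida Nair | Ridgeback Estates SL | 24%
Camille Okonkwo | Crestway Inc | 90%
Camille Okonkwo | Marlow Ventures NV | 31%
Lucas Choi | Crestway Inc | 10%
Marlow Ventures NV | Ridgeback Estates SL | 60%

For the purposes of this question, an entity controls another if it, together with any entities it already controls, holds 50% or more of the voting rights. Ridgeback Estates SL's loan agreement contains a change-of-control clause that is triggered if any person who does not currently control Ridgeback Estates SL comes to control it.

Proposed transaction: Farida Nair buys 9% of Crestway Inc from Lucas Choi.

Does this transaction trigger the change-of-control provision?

No

The purchase adds only to Farida's holdings (Lucas's stake shrinks), so Farida is the only person who could newly come to control Ridgeback.
Farida's largest direct stake is 24% in Ridgeback, which does not meet the threshold, so Farida controls no company.
In Ridgeback, Farida's side holds only 24%, not ≥ 50%.
So before the transaction, Farida does not control Ridgeback.
After the purchase, Farida holds 9% of Crestway directly, and Lucas's stake falls to 1%.
Farida's side now holds 9% of Crestway, not ≥ 50%, so Farida still does not control Crestway.
After the transaction, Farida's side holds 24% of Ridgeback, not ≥ 50%, so Farida still does not control Ridgeback.
No new person acquires control, so the clause is not triggered.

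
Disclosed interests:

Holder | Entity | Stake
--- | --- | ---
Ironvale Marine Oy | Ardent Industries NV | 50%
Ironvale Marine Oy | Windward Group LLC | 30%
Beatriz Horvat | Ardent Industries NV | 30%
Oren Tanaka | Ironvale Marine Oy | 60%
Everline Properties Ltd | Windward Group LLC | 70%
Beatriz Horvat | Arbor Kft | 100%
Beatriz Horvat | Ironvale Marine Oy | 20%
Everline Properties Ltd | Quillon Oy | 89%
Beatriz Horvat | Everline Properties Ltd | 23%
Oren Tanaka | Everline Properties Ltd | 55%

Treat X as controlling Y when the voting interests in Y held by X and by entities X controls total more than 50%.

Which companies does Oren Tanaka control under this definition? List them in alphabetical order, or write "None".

Everline Properties Ltd, Ironvale Marine Oy, Quillon Oy, Windward Group LLC

Oren holds 60% of Ironvale, so Oren controls Ironvale.
Oren holds 55% of Everline, so Oren controls Everline.
Everline holds 89% of Quillon, so Oren controls Quillon.
Ironvale and Everline together hold 30% + 70% = 100% of Windward, so Oren controls Windward.
No other company's threshold is met.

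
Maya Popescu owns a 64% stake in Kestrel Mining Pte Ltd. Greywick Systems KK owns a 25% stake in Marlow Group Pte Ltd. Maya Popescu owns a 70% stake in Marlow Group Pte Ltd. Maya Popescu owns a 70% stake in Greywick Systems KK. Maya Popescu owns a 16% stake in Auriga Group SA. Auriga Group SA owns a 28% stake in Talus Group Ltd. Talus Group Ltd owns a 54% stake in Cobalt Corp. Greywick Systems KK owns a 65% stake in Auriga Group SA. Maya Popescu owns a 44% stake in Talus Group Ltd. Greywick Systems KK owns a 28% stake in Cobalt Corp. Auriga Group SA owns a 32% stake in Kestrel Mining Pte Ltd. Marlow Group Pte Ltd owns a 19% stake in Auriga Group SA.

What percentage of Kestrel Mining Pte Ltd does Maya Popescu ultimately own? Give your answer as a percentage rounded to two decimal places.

Maya reaches Kestrel along 5 paths.
Direct stake: 64% = 64%.
Via Auriga: 16% × 32% = 5.12%.
Via Greywick → Auriga: 70% × 65% × 32% = 14.56%.
Via Greywick → Marlow → Auriga: 70% × 25% × 19% × 32% = 1.064%.
Via Marlow → Auriga: 70% × 19% × 32% = 4.256%.
Total: 64% + 5.12% + 14.56% + 1.064% + 4.256% = 89%.
Rounded: 89.00%.

89.00%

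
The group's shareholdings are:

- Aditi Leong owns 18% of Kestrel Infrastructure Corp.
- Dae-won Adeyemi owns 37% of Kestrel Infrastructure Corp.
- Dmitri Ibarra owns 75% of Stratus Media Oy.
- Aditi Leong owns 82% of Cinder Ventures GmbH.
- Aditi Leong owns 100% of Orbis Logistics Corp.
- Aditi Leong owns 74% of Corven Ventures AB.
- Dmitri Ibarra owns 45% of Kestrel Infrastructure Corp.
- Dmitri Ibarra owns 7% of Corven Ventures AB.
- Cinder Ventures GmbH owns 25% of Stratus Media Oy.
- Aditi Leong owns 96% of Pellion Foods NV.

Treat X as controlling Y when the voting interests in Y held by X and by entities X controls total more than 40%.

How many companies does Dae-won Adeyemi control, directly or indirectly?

Dae-won's largest direct stake is 37% in Kestrel, which does not meet the threshold.
Dae-won controls 0 companies.

0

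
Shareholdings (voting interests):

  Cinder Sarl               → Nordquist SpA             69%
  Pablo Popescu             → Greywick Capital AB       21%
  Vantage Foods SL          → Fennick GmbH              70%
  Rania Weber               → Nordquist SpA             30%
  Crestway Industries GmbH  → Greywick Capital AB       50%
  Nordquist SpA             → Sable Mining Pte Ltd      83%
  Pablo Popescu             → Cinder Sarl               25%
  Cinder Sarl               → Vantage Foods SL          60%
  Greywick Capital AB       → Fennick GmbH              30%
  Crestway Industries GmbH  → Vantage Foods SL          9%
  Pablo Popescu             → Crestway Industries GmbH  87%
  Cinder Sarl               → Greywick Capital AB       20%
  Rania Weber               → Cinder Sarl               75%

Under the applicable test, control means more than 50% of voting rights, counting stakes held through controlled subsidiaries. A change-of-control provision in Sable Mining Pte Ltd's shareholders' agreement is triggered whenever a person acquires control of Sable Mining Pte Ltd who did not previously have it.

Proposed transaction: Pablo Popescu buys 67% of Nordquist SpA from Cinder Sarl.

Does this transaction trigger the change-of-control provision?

Yes

The purchase adds only to Pablo's holdings (Cinder's stake shrinks), so Pablo is the only person who could newly come to control Sable.
Pablo holds 87% of Crestway, so Pablo controls Crestway.
Crestway and Pablo together hold 50% + 21% = 71% of Greywick, so Pablo controls Greywick.
Neither Pablo nor any entity Pablo controls holds any voting interest in Sable.
So before the transaction, Pablo does not control Sable.
After the purchase, Pablo holds 67% of Nordquist directly, and Cinder's stake falls to 2%.
Pablo holds 67% of Nordquist, so Pablo controls Nordquist.
Nordquist holds 83% of Sable, so Pablo controls Sable.
Pablo did not control Sable before and does after, so the clause is triggered.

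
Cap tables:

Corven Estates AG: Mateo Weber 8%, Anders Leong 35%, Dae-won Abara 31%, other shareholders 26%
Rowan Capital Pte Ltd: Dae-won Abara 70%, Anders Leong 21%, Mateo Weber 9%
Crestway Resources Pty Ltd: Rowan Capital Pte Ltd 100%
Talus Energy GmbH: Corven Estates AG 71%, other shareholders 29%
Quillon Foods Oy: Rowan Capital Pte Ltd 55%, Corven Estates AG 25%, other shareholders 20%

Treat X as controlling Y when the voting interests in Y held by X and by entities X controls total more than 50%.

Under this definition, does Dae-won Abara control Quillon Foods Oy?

Dae-won holds 70% of Rowan, so Dae-won controls Rowan.
Rowan holds 55% of Quillon, so Dae-won controls Quillon.

Yes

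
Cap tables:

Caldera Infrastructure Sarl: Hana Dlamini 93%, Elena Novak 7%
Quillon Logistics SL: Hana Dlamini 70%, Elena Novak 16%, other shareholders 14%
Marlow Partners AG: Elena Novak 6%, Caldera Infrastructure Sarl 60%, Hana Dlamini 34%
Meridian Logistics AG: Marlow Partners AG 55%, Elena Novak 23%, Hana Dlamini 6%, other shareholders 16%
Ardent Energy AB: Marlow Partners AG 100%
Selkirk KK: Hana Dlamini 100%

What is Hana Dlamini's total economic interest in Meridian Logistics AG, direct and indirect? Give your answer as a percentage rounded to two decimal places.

Hana reaches Meridian along 3 paths.
Via Caldera → Marlow: 93% × 60% × 55% = 30.69%.
Via Marlow: 34% × 55% = 18.7%.
Direct stake: 6% = 6%.
Total: 30.69% + 18.7% + 6% = 55.39%.

55.39%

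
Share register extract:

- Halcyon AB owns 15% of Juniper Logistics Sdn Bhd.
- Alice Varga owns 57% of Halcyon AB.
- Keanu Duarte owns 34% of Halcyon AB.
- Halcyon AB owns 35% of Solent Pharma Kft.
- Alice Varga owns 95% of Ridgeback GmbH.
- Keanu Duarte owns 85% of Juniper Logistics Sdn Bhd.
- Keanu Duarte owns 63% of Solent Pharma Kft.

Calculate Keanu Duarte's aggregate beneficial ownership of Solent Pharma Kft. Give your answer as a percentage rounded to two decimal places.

Keanu reaches Solent along 2 paths.
Via Halcyon: 34% × 35% = 11.9%.
Direct stake: 63% = 63%.
Total: 11.9% + 63% = 74.9%.
Rounded: 74.90%.

74.90%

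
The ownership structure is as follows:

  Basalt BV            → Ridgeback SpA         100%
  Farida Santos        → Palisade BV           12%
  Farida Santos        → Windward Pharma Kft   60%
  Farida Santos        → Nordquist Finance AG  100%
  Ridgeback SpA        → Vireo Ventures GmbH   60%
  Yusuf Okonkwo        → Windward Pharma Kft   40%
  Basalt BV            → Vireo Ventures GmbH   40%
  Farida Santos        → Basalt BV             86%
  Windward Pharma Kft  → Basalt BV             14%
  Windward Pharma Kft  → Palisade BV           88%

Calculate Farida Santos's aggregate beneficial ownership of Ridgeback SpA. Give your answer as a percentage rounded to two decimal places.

94.40%

Farida reaches Ridgeback along 2 paths.
Via Basalt: 86% × 100% = 86%.
Via Windward → Basalt: 60% × 14% × 100% = 8.4%.
Total: 86% + 8.4% = 94.4%.
Rounded: 94.40%.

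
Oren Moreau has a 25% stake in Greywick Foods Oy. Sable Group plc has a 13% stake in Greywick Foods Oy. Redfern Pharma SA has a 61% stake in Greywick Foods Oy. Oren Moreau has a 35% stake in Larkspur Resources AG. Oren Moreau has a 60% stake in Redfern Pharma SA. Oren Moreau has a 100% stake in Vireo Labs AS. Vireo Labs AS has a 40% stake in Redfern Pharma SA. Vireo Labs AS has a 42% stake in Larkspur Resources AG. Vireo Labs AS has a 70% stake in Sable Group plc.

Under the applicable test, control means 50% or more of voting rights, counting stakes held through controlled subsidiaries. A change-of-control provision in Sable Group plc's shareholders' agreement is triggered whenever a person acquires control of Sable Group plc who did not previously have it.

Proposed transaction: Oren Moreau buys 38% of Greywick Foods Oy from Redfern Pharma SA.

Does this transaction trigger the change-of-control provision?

No

The purchase adds only to Oren's holdings (Redfern's stake shrinks), so Oren is the only person who could newly come to control Sable.
Oren holds 100% of Vireo, so Oren controls Vireo.
Vireo holds 70% of Sable, so Oren controls Sable.
So Oren already controls Sable before the transaction.
After the purchase, Oren's direct stake in Greywick rises to 25% + 38% = 63%, and Redfern's stake falls to 23%.
Oren controlled Sable already, so this is not a new person acquiring control; every other person's position is unchanged or reduced.
No new person acquires control, so the clause is not triggered.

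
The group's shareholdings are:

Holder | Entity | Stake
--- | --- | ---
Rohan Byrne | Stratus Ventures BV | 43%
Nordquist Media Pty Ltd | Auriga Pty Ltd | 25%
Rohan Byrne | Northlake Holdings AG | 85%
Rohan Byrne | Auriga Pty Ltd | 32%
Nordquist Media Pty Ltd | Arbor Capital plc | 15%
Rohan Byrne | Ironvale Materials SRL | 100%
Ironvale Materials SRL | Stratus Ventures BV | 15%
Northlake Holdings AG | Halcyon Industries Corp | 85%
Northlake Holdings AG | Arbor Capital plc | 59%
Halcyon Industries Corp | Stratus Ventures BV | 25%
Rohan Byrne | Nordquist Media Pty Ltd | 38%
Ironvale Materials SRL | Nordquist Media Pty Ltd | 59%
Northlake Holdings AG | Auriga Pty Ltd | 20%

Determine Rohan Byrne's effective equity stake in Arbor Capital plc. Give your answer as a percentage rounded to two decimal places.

Rohan reaches Arbor along 3 paths.
Via Northlake: 85% × 59% = 50.15%.
Via Nordquist: 38% × 15% = 5.7%.
Via Ironvale → Nordquist: 100% × 59% × 15% = 8.85%.
Total: 50.15% + 5.7% + 8.85% = 64.7%.
Rounded: 64.70%.

64.70%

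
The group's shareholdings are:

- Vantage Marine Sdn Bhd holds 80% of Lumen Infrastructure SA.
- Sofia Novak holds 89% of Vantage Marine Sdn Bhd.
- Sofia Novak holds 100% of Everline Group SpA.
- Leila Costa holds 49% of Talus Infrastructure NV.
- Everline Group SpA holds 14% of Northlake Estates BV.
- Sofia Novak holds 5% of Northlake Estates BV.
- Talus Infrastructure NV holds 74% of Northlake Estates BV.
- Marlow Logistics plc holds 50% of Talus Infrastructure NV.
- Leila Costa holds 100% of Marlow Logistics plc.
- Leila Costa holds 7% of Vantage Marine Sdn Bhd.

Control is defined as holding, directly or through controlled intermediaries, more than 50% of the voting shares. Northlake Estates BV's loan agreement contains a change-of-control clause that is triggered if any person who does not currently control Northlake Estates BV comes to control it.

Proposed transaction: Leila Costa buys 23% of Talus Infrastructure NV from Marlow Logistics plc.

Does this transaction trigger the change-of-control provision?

No

The purchase adds only to Leila's holdings (Marlow's stake shrinks), so Leila is the only person who could newly come to control Northlake.
Leila holds 100% of Marlow, so Leila controls Marlow.
Marlow and Leila together hold 50% + 49% = 99% of Talus, so Leila controls Talus.
Talus holds 74% of Northlake, so Leila controls Northlake.
So Leila already controls Northlake before the transaction.
After the purchase, Leila's direct stake in Talus rises to 49% + 23% = 72%, and Marlow's stake falls to 27%.
Leila controlled Northlake already, so this is not a new person acquiring control; every other person's position is unchanged or reduced.
No new person acquires control, so the clause is not triggered.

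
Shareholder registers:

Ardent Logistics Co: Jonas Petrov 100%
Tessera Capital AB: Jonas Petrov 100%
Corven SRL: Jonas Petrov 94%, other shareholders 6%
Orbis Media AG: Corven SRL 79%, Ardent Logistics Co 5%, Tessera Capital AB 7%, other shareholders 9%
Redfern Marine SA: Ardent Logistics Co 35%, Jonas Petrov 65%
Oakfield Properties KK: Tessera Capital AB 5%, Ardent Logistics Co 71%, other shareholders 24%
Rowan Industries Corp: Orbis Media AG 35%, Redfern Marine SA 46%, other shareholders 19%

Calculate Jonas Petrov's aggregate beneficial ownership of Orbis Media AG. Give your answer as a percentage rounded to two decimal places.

Jonas reaches Orbis along 3 paths.
Via Corven: 94% × 79% = 74.26%.
Via Ardent: 100% × 5% = 5%.
Via Tessera: 100% × 7% = 7%.
Total: 74.26% + 5% + 7% = 86.26%.

86.26%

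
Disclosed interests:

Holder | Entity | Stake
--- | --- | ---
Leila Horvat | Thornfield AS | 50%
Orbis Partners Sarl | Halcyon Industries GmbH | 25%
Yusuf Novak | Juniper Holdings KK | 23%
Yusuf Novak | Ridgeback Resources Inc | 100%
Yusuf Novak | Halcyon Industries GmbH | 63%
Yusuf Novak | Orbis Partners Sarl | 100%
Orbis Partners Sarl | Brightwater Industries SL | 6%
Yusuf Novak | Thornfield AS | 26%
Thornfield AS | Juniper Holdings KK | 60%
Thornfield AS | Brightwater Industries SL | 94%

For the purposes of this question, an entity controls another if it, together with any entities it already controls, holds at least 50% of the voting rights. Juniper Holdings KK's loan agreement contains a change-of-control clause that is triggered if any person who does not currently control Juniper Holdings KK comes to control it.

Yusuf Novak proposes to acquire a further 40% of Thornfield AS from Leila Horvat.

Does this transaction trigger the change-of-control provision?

Yes

The purchase adds only to Yusuf's holdings (Leila's stake shrinks), so Yusuf is the only person who could newly come to control Juniper.
Yusuf holds 100% of Orbis, so Yusuf controls Orbis.
Yusuf holds 100% of Ridgeback, so Yusuf controls Ridgeback.
Yusuf and Orbis together hold 63% + 25% = 88% of Halcyon, so Yusuf controls Halcyon.
In Juniper, Yusuf's side holds only 23%, not ≥ 50%.
So before the transaction, Yusuf does not control Juniper.
After the purchase, Yusuf's direct stake in Thornfield rises to 26% + 40% = 66%, and Leila's stake falls to 10%.
Yusuf holds 66% of Thornfield, so Yusuf controls Thornfield.
Yusuf and Thornfield together hold 23% + 60% = 83% of Juniper, so Yusuf controls Juniper.
Yusuf did not control Juniper before and does after, so the clause is triggered.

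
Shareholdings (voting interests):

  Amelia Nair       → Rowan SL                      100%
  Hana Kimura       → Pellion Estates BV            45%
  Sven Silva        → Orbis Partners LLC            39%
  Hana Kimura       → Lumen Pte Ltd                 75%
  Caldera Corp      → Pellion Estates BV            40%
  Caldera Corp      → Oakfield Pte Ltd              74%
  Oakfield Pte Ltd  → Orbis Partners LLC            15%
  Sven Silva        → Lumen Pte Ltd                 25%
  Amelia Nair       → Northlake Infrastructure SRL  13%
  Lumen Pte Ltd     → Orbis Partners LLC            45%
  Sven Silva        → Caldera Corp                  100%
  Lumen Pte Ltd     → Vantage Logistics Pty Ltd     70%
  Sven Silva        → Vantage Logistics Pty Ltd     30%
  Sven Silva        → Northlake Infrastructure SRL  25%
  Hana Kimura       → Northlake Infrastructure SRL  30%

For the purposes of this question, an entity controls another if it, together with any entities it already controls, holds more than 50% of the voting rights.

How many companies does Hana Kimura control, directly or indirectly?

2

Hana holds 75% of Lumen, so Hana controls Lumen.
Lumen holds 70% of Vantage, so Hana controls Vantage.
No other company's threshold is met.
Hana controls 2 companies.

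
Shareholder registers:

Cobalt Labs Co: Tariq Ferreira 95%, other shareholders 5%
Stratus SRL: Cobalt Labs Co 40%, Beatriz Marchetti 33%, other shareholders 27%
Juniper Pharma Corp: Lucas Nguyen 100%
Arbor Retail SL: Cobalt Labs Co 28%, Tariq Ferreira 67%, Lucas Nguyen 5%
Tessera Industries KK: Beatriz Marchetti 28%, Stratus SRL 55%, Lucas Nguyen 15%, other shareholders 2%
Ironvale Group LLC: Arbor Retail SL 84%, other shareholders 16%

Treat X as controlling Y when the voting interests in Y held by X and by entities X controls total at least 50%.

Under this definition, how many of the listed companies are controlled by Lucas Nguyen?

1

Lucas holds 100% of Juniper, so Lucas controls Juniper.
No other company's threshold is met.
Lucas controls 1 company.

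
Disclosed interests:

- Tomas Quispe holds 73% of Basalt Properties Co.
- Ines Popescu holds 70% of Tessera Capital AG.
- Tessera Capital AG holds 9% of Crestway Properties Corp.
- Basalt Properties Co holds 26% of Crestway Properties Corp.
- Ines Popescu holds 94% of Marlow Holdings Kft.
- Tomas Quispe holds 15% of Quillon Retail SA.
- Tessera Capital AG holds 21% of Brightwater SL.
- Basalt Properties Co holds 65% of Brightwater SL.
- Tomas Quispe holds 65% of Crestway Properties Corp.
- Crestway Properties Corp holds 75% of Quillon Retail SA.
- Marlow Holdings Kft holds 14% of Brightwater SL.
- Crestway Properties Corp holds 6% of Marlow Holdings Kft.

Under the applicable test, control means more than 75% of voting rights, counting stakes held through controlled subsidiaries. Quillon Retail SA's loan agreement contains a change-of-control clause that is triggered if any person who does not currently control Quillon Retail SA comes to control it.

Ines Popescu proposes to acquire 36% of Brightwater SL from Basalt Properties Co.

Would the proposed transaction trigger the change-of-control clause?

No

The purchase adds only to Ines's holdings (Basalt's stake shrinks), so Ines is the only person who could newly come to control Quillon.
Ines holds 94% of Marlow, so Ines controls Marlow.
Neither Ines nor any entity Ines controls holds any voting interest in Quillon.
So before the transaction, Ines does not control Quillon.
After the purchase, Ines holds 36% of Brightwater directly, and Basalt's stake falls to 29%.
Ines's side now holds 14% + 36% = 50% of Brightwater, not > 75%, so Ines still does not control Brightwater.
After the transaction, neither Ines nor any entity Ines controls holds a voting interest in Quillon, so Ines still does not control it.
No new person acquires control, so the clause is not triggered.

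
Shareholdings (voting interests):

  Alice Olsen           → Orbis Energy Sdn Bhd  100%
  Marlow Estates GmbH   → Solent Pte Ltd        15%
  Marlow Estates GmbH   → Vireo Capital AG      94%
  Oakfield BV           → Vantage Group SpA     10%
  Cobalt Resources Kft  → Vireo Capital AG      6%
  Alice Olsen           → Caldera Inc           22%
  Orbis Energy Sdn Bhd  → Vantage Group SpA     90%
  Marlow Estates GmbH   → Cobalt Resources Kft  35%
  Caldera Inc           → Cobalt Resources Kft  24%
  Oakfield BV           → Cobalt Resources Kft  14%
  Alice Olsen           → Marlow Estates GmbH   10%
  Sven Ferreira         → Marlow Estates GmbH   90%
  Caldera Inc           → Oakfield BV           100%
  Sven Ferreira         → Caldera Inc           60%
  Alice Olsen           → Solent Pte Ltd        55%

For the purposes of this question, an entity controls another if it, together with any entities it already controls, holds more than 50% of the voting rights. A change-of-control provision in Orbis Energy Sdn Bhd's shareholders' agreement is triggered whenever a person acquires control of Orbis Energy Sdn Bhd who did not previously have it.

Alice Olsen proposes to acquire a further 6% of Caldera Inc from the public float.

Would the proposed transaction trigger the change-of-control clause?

The purchase changes only Alice's holdings, so Alice is the only person who could newly come to control Orbis.
Alice holds 100% of Orbis, so Alice controls Orbis.
So Alice already controls Orbis before the transaction.
After the purchase, Alice's direct stake in Caldera rises to 22% + 6% = 28%.
Alice controlled Orbis already, so this is not a new person acquiring control; every other person's position is unchanged or reduced.
No new person acquires control, so the clause is not triggered.

No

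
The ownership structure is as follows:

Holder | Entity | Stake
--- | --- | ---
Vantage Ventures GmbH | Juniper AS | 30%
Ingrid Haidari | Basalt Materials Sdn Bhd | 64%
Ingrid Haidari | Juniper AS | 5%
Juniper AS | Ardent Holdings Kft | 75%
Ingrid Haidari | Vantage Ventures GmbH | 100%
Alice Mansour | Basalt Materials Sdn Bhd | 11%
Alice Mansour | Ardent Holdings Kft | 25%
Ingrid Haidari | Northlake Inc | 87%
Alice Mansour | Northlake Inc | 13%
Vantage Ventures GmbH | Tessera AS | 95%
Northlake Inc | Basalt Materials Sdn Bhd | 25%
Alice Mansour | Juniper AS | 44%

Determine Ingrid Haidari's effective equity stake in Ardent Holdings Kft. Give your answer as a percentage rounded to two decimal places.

Ingrid reaches Ardent along 2 paths.
Via Vantage → Juniper: 100% × 30% × 75% = 22.5%.
Via Juniper: 5% × 75% = 3.75%.
Total: 22.5% + 3.75% = 26.25%.

26.25%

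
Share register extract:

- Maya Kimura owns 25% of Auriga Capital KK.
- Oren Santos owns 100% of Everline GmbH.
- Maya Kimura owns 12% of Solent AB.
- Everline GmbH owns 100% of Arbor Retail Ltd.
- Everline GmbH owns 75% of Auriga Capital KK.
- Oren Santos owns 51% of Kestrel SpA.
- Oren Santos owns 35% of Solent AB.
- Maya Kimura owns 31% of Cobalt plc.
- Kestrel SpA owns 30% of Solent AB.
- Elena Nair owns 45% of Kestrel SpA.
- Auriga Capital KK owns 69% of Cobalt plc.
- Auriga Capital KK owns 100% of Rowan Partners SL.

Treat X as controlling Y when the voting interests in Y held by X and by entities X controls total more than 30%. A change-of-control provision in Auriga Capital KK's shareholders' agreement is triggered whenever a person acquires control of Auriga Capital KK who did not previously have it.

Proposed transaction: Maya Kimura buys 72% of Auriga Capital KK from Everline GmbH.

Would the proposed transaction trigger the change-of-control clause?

Yes

The purchase adds only to Maya's holdings (Everline's stake shrinks), so Maya is the only person who could newly come to control Auriga.
Maya holds 31% of Cobalt, so Maya controls Cobalt.
In Auriga, Maya's side holds only 25%, not > 30%.
So before the transaction, Maya does not control Auriga.
After the purchase, Maya's direct stake in Auriga rises to 25% + 72% = 97%, and Everline's stake falls to 3%.
Maya holds 97% of Auriga, so Maya controls Auriga.
Maya did not control Auriga before and does after, so the clause is triggered.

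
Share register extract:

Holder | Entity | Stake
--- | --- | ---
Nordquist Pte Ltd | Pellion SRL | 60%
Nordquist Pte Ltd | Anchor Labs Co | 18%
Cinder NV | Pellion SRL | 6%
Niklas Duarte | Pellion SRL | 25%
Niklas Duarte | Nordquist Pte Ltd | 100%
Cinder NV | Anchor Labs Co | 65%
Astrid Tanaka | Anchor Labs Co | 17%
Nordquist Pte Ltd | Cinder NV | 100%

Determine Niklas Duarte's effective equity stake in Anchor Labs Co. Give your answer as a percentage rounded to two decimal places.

Niklas reaches Anchor along 2 paths.
Via Nordquist: 100% × 18% = 18%.
Via Nordquist → Cinder: 100% × 100% × 65% = 65%.
Total: 18% + 65% = 83%.
Rounded: 83.00%.

83.00%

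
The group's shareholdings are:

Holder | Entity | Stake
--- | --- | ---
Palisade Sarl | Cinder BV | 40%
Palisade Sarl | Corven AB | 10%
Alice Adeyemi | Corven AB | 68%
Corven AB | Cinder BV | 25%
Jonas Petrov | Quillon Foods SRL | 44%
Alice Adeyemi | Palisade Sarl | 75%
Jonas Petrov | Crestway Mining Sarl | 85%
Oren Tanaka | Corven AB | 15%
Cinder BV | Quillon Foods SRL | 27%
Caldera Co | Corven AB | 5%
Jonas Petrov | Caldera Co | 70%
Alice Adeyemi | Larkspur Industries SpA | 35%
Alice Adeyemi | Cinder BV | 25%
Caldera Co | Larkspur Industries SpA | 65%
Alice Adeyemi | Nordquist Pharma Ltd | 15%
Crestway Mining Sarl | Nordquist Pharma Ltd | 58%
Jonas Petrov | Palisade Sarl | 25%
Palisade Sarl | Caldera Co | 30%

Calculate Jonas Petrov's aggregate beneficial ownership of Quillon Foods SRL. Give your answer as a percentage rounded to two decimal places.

47.13%

Jonas reaches Quillon along 5 paths.
Direct stake: 44% = 44%.
Via Palisade → Corven → Cinder: 25% × 10% × 25% × 27% = 0.16875%.
Via Palisade → Caldera → Corven → Cinder: 25% × 30% × 5% × 25% × 27% = 0.0253125%.
Via Caldera → Corven → Cinder: 70% × 5% × 25% × 27% = 0.23625%.
Via Palisade → Cinder: 25% × 40% × 27% = 2.7%.
Total: 44% + 0.16875% + 0.0253125% + 0.23625% + 2.7% = 47.1303125%.
Rounded: 47.13%.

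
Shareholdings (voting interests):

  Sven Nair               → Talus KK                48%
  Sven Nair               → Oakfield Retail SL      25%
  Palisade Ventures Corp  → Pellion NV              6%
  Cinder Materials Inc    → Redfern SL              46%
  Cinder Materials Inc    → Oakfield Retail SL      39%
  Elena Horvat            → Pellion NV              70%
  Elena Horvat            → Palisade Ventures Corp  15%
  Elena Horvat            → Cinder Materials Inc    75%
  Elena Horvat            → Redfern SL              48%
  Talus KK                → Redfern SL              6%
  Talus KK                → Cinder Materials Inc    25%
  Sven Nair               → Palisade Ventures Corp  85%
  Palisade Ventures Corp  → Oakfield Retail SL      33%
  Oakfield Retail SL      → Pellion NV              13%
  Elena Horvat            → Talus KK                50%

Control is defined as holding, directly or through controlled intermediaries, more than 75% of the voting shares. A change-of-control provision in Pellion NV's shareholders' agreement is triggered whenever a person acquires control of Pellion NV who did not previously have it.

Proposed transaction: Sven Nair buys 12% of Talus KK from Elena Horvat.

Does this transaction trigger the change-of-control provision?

No

The purchase adds only to Sven's holdings (Elena's stake shrinks), so Sven is the only person who could newly come to control Pellion.
Sven holds 85% of Palisade, so Sven controls Palisade.
In Pellion, Sven's side holds only 6%, not > 75%.
So before the transaction, Sven does not control Pellion.
After the purchase, Sven's direct stake in Talus rises to 48% + 12% = 60%, and Elena's stake falls to 38%.
Sven's side now holds 60% of Talus, not > 75%, so Sven still does not control Talus.
After the transaction, Sven's side holds 6% of Pellion, not > 75%, so Sven still does not control Pellion.
No new person acquires control, so the clause is not triggered.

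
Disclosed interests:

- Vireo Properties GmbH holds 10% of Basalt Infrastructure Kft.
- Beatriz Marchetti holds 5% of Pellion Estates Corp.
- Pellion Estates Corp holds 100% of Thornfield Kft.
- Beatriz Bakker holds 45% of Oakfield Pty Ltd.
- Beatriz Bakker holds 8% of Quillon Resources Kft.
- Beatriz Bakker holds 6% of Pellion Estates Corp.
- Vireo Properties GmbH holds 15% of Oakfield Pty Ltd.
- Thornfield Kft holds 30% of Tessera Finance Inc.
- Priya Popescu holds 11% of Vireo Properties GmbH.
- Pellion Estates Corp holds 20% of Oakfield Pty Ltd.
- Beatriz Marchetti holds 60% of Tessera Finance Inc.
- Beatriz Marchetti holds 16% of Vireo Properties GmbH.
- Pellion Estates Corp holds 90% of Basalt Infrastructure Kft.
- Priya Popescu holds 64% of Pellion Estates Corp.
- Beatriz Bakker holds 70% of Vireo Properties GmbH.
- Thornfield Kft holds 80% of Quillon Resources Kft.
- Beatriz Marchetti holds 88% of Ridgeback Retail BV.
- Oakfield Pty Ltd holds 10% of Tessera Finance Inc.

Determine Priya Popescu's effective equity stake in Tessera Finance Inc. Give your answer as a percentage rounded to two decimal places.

20.65%

Priya reaches Tessera along 3 paths.
Via Pellion → Thornfield: 64% × 100% × 30% = 19.2%.
Via Pellion → Oakfield: 64% × 20% × 10% = 1.28%.
Via Vireo → Oakfield: 11% × 15% × 10% = 0.165%.
Total: 19.2% + 1.28% + 0.165% = 20.645%.
Rounded: 20.65%.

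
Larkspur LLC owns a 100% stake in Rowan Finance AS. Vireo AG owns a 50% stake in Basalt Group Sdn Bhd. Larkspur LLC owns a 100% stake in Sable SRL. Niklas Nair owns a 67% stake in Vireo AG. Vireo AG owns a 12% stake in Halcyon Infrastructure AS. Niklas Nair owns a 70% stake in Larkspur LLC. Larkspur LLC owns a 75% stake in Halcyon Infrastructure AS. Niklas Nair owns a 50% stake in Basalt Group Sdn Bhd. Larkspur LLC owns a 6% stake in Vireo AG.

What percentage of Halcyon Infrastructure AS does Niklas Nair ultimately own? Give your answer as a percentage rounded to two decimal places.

61.04%

Niklas reaches Halcyon along 3 paths.
Via Larkspur → Vireo: 70% × 6% × 12% = 0.504%.
Via Vireo: 67% × 12% = 8.04%.
Via Larkspur: 70% × 75% = 52.5%.
Total: 0.504% + 8.04% + 52.5% = 61.044%.
Rounded: 61.04%.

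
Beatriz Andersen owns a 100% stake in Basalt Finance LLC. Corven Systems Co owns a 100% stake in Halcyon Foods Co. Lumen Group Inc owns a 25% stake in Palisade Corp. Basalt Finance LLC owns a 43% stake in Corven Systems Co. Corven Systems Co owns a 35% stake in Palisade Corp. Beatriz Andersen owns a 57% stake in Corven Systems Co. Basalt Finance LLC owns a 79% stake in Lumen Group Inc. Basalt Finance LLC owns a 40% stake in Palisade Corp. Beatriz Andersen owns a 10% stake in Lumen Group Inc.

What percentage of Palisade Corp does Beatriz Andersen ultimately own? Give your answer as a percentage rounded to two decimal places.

97.25%

Beatriz reaches Palisade along 5 paths.
Via Basalt: 100% × 40% = 40%.
Via Basalt → Lumen: 100% × 79% × 25% = 19.75%.
Via Lumen: 10% × 25% = 2.5%.
Via Basalt → Corven: 100% × 43% × 35% = 15.05%.
Via Corven: 57% × 35% = 19.95%.
Total: 40% + 19.75% + 2.5% + 15.05% + 19.95% = 97.25%.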